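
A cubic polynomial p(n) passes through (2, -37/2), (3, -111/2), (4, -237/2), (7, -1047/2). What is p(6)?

-693/2

Using the Lagrange interpolation formula with nodes 2, 3, 4, 7:
  L_0(n) = (n - 3)(n - 4)(n - 7) / -10
  L_1(n) = (n - 2)(n - 4)(n - 7) / 4
  L_2(n) = (n - 2)(n - 3)(n - 7) / -6
  L_3(n) = (n - 2)(n - 3)(n - 4) / 60
Then p(n) = -37/2·L_0(n) - 111/2·L_1(n) - 237/2·L_2(n) - 1047/2·L_3(n).
Expanding and collecting terms gives p(n) = -n³ - 4n² + 2n + 3/2.
Evaluating at n = 6: p(6) = -693/2.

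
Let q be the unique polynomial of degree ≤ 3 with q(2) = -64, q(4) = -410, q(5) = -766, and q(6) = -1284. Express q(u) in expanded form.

Write q(u) = au^3 + bu^2 + cu + d. Substituting each data point gives a linear system:
  8a + 4b + 2c + d = -64
  64a + 16b + 4c + d = -410
  125a + 25b + 5c + d = -766
  216a + 36b + 6c + d = -1284
Solving the system yields a = -5, b = -6, c = 3, d = -6.
So q(u) = -5u^3 - 6u^2 + 3u - 6.
Check: q(6) = -1284. ✓

q(u) = -5u^3 - 6u^2 + 3u - 6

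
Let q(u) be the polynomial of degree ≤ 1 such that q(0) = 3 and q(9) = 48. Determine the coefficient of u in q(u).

5

Write q(u) = au + b. Substituting each data point gives a linear system:
  b = 3
  9a + b = 48
Solving the system yields a = 5, b = 3.
So q(u) = 5u + 3.
The leading coefficient is 5.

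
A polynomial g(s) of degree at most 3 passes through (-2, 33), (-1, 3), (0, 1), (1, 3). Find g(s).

g(s) = -4s^3 + 2s^2 + 4s + 1

Write g(s) = as^3 + bs^2 + cs + d. Substituting each data point gives a linear system:
  -8a + 4b - 2c + d = 33
  -a + b - c + d = 3
  d = 1
  a + b + c + d = 3
Solving the system yields a = -4, b = 2, c = 4, d = 1.
So g(s) = -4s^3 + 2s^2 + 4s + 1.
Check: g(-1) = 3. ✓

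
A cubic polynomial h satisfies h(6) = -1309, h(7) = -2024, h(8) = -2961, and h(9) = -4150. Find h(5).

-786

Write h(n) = an^3 + bn^2 + cn + d. Substituting each data point gives a linear system:
  216a + 36b + 6c + d = -1309
  343a + 49b + 7c + d = -2024
  512a + 64b + 8c + d = -2961
  729a + 81b + 9c + d = -4150
Solving the system yields a = -5, b = -6, c = -2, d = -1.
So h(n) = -5n^3 - 6n^2 - 2n - 1.
Then h(5) = -786.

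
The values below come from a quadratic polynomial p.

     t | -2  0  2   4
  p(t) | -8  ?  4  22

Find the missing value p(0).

-6

On equispaced nodes a degree-2 polynomial has vanishing third forward difference, so
  - p(-2) + 3·p(0) - 3·p(2) + p(4) = 0.
Substituting the known values and solving for p(0):
  3·p(0) = -18
  p(0) = -6.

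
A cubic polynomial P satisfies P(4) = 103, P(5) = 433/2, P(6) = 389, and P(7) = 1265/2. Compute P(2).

Using the Lagrange interpolation formula with nodes 4, 5, 6, 7:
  L_0(s) = (s - 5)(s - 6)(s - 7) / -6
  L_1(s) = (s - 4)(s - 6)(s - 7) / 2
  L_2(s) = (s - 4)(s - 5)(s - 7) / -2
  L_3(s) = (s - 4)(s - 5)(s - 6) / 6
Then P(s) = 103·L_0(s) + 433/2·L_1(s) + 389·L_2(s) + 1265/2·L_3(s).
Expanding and collecting terms gives P(s) = 2s^3 - (1/2)s^2 - 4s - 1.
Evaluating at s = 2: P(2) = 5.

5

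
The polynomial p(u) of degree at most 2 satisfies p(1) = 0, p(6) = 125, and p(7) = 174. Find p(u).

Write p(u) = au^2 + bu + c. Substituting each data point gives a linear system:
  a + b + c = 0
  36a + 6b + c = 125
  49a + 7b + c = 174
Solving the system yields a = 4, b = -3, c = -1.
So p(u) = 4u^2 - 3u - 1.
Check: p(7) = 174. ✓

p(u) = 4u^2 - 3u - 1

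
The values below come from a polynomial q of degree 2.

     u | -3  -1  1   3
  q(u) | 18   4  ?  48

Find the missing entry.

On equispaced nodes a degree-2 polynomial has vanishing third forward difference, so
  - q(-3) + 3·q(-1) - 3·q(1) + q(3) = 0.
Substituting the known values and solving for q(1):
  -3·q(1) = -42
  q(1) = 14.

14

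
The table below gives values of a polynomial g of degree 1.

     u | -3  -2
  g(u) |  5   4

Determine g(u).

g(u) = -u + 2

Write g(u) = au + b. Substituting each data point gives a linear system:
  -3a + b = 5
  -2a + b = 4
Solving the system yields a = -1, b = 2.
So g(u) = -u + 2.
Check: g(-3) = 5. ✓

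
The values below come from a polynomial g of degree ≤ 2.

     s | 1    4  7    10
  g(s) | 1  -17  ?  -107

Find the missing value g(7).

-53

The 3 known points determine the degree-2 polynomial uniquely.
Write g(s) = as^2 + bs + c. Substituting each data point gives a linear system:
  a + b + c = 1
  16a + 4b + c = -17
  100a + 10b + c = -107
Solving the system yields a = -1, b = -1, c = 3.
So g(s) = -s² - s + 3.
Then g(7) = -53.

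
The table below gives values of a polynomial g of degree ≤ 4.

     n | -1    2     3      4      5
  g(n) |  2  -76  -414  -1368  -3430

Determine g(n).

Write g(n) = an^4 + bn^3 + cn^2 + dn + e. Substituting each data point gives a linear system:
  a - b + c - d + e = 2
  16a + 8b + 4c + 2d + e = -76
  81a + 27b + 9c + 3d + e = -414
  256a + 64b + 16c + 4d + e = -1368
  625a + 125b + 25c + 5d + e = -3430
Solving the system yields a = -6, b = 2, c = 4, d = -6, e = 0.
So g(n) = -6n^4 + 2n^3 + 4n^2 - 6n.
Check: g(5) = -3430. ✓

g(n) = -6n^4 + 2n^3 + 4n^2 - 6n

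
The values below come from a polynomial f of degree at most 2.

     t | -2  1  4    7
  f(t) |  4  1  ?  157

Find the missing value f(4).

52

The 3 known points determine the degree-2 polynomial uniquely.
Write f(t) = at^2 + bt + c. Substituting each data point gives a linear system:
  4a - 2b + c = 4
  a + b + c = 1
  49a + 7b + c = 157
Solving the system yields a = 3, b = 2, c = -4.
So f(t) = 3t^2 + 2t - 4.
Then f(4) = 52.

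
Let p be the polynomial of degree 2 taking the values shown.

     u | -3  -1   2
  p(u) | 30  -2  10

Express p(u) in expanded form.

Write p(u) = au^2 + bu + c. Substituting each data point gives a linear system:
  9a - 3b + c = 30
  a - b + c = -2
  4a + 2b + c = 10
Solving the system yields a = 4, b = 0, c = -6.
So p(u) = 4u^2 - 6.
Check: p(2) = 10. ✓

p(u) = 4u^2 - 6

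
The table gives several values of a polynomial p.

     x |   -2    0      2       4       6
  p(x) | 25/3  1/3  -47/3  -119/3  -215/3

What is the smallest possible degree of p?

2

Forward differences of the values at x = -2, 0, 2, 4, 6:
  p  : 25/3  1/3  -47/3  -119/3  -215/3
  Δ  : -8  -16  -24  -32
  Δ^2: -8  -8  -8
  Δ^3: 0  0
  Δ^4: 0
The second differences are constant (-8) and nonzero, while all higher differences vanish, so the minimal degree is 2.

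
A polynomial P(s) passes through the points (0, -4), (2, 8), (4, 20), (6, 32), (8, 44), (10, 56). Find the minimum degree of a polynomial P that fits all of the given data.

Forward differences of the values at s = 0, 2, 4, 6, 8, 10:
  P  : -4  8  20  32  44  56
  Δ  : 12  12  12  12  12
  Δ^2: 0  0  0  0
  Δ^3: 0  0  0
  Δ^4: 0  0
  Δ^5: 0
The first differences are constant (12) and nonzero, while all higher differences vanish, so the minimal degree is 1.

1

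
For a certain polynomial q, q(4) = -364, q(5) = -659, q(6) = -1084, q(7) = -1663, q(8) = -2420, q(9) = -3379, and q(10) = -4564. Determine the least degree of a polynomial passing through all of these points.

3

Forward differences of the values at u = 4, 5, 6, 7, 8, 9, 10:
  q  : -364  -659  -1084  -1663  -2420  -3379  -4564
  Δ  : -295  -425  -579  -757  -959  -1185
  Δ^2: -130  -154  -178  -202  -226
  Δ^3: -24  -24  -24  -24
  Δ^4: 0  0  0
  Δ^5: 0  0
  Δ^6: 0
The third differences are constant (-24) and nonzero, while all higher differences vanish, so the minimal degree is 3.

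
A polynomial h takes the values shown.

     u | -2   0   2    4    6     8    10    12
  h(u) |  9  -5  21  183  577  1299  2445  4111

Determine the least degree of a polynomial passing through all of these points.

Forward differences of the values at u = -2, 0, 2, 4, 6, 8, 10, 12:
  h  : 9  -5  21  183  577  1299  2445  4111
  Δ  : -14  26  162  394  722  1146  1666
  Δ^2: 40  136  232  328  424  520
  Δ^3: 96  96  96  96  96
  Δ^4: 0  0  0  0
  Δ^5: 0  0  0
  Δ^6: 0  0
  Δ^7: 0
The third differences are constant (96) and nonzero, while all higher differences vanish, so the minimal degree is 3.

3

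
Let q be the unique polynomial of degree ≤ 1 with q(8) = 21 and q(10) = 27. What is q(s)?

Using the Lagrange interpolation formula with nodes 8, 10:
  L_0(s) = (s - 10) / -2
  L_1(s) = (s - 8) / 2
Then q(s) = 21·L_0(s) + 27·L_1(s).
Expanding and collecting terms gives q(s) = 3s - 3.
Check: q(10) = 27. ✓

q(s) = 3s - 3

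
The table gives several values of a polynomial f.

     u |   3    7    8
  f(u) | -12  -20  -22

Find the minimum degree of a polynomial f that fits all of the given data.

Divided differences on the nodes 3, 7, 8:
  order 0: -12  -20  -22
  order 1: -2  -2
  order 2: 0
The order-1 divided differences are all -2 (nonzero) and every higher order vanishes, so the data lies on a polynomial of degree exactly 1.

1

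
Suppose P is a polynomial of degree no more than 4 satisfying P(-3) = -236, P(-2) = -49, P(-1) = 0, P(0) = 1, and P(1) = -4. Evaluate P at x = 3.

Using the Lagrange interpolation formula with nodes -3, -2, -1, 0, 1:
  L_0(x) = (x + 2)(x + 1)x(x - 1) / 24
  L_1(x) = (x + 3)(x + 1)x(x - 1) / -6
  L_2(x) = (x + 3)(x + 2)x(x - 1) / 4
  L_3(x) = (x + 3)(x + 2)(x + 1)(x - 1) / -6
  L_4(x) = (x + 3)(x + 2)(x + 1)x / 24
Then P(x) = -236·L_0(x) - 49·L_1(x) + 0·L_2(x) + 1·L_3(x) - 4·L_4(x).
Expanding and collecting terms gives P(x) = -2x^4 + 3x^3 - x^2 - 5x + 1.
Evaluating at x = 3: P(3) = -104.

-104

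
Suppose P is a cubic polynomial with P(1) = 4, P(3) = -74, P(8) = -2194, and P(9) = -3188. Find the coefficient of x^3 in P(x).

Write P(x) = ax^3 + bx^2 + cx + d. Substituting each data point gives a linear system:
  a + b + c + d = 4
  27a + 9b + 3c + d = -74
  512a + 64b + 8c + d = -2194
  729a + 81b + 9c + d = -3188
Solving the system yields a = -5, b = 5, c = 6, d = -2.
So P(x) = -5x^3 + 5x^2 + 6x - 2.
The leading coefficient is -5.

-5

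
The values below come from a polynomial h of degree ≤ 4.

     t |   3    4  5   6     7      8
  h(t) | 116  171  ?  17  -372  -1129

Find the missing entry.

The 5 known points determine the degree-4 polynomial uniquely.
Write h(t) = at^4 + bt^3 + ct^2 + dt + e. Substituting each data point gives a linear system:
  81a + 27b + 9c + 3d + e = 116
  256a + 64b + 16c + 4d + e = 171
  1296a + 216b + 36c + 6d + e = 17
  2401a + 343b + 49c + 7d + e = -372
  4096a + 512b + 64c + 8d + e = -1129
Solving the system yields a = -1, b = 5, c = 6, d = 3, e = -1.
So h(t) = -t^4 + 5t^3 + 6t^2 + 3t - 1.
Then h(5) = 164.

164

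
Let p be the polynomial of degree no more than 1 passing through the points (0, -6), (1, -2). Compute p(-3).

Using the Lagrange interpolation formula with nodes 0, 1:
  L_0(x) = (x - 1) / -1
  L_1(x) = x / 1
Then p(x) = -6·L_0(x) - 2·L_1(x).
Expanding and collecting terms gives p(x) = 4x - 6.
Evaluating at x = -3: p(-3) = -18.

-18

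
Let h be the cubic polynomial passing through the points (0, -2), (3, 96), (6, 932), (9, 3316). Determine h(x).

Write h(x) = ax^3 + bx^2 + cx + d. Substituting each data point gives a linear system:
  d = -2
  27a + 9b + 3c + d = 96
  216a + 36b + 6c + d = 932
  729a + 81b + 9c + d = 3316
Solving the system yields a = 5, b = -4, c = -1/3, d = -2.
So h(x) = 5x³ - 4x² - (1/3)x - 2.
Check: h(6) = 932. ✓

h(x) = 5x^3 - 4x^2 - (1/3)x - 2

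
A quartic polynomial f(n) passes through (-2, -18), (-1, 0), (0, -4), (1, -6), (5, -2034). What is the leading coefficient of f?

Write f(n) = an^4 + bn^3 + cn^2 + dn + e. Substituting each data point gives a linear system:
  16a - 8b + 4c - 2d + e = -18
  a - b + c - d + e = 0
  e = -4
  a + b + c + d + e = -6
  625a + 125b + 25c + 5d + e = -2034
Solving the system yields a = -3, b = -2, c = 4, d = -1, e = -4.
So f(n) = -3n^4 - 2n^3 + 4n^2 - n - 4.
The leading coefficient is -3.

-3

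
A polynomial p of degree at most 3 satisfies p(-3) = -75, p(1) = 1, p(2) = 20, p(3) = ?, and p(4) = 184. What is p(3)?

The 4 known points determine the degree-3 polynomial uniquely.
Write p(s) = as^3 + bs^2 + cs + d. Substituting each data point gives a linear system:
  -27a + 9b - 3c + d = -75
  a + b + c + d = 1
  8a + 4b + 2c + d = 20
  64a + 16b + 4c + d = 184
Solving the system yields a = 3, b = 0, c = -2, d = 0.
So p(s) = 3s^3 - 2s.
Then p(3) = 75.

75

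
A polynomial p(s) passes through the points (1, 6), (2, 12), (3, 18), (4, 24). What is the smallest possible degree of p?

Forward differences of the values at s = 1, 2, 3, 4:
  p  : 6  12  18  24
  Δ  : 6  6  6
  Δ^2: 0  0
  Δ^3: 0
The first differences are constant (6) and nonzero, while all higher differences vanish, so the minimal degree is 1.

1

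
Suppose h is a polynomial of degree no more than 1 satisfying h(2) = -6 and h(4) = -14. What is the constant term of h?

Write h(t) = at + b. Substituting each data point gives a linear system:
  2a + b = -6
  4a + b = -14
Solving the system yields a = -4, b = 2.
So h(t) = -4t + 2.
The constant term is 2.

2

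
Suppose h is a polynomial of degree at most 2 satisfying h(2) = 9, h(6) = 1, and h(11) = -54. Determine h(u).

Write h(u) = au^2 + bu + c. Substituting each data point gives a linear system:
  4a + 2b + c = 9
  36a + 6b + c = 1
  121a + 11b + c = -54
Solving the system yields a = -1, b = 6, c = 1.
So h(u) = -u^2 + 6u + 1.
Check: h(2) = 9. ✓

h(u) = -u^2 + 6u + 1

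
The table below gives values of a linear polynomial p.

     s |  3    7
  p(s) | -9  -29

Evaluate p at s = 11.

Using the Lagrange interpolation formula with nodes 3, 7:
  L_0(s) = (s - 7) / -4
  L_1(s) = (s - 3) / 4
Then p(s) = -9·L_0(s) - 29·L_1(s).
Expanding and collecting terms gives p(s) = -5s + 6.
Evaluating at s = 11: p(11) = -49.

-49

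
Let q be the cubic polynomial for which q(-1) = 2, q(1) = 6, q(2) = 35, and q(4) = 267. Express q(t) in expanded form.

q(t) = 4t^3 + t^2 - 2t + 3

Using the Lagrange interpolation formula with nodes -1, 1, 2, 4:
  L_0(t) = (t - 1)(t - 2)(t - 4) / -30
  L_1(t) = (t + 1)(t - 2)(t - 4) / 6
  L_2(t) = (t + 1)(t - 1)(t - 4) / -6
  L_3(t) = (t + 1)(t - 1)(t - 2) / 30
Then q(t) = 2·L_0(t) + 6·L_1(t) + 35·L_2(t) + 267·L_3(t).
Expanding and collecting terms gives q(t) = 4t³ + t² - 2t + 3.
Check: q(1) = 6. ✓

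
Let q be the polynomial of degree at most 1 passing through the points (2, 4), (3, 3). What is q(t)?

q(t) = -t + 6

Write q(t) = at + b. Substituting each data point gives a linear system:
  2a + b = 4
  3a + b = 3
Solving the system yields a = -1, b = 6.
So q(t) = -t + 6.
Check: q(2) = 4. ✓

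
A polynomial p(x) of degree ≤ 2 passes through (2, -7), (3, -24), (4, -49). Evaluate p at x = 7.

-172

Using the Lagrange interpolation formula with nodes 2, 3, 4:
  L_0(x) = (x - 3)(x - 4) / 2
  L_1(x) = (x - 2)(x - 4) / -1
  L_2(x) = (x - 2)(x - 3) / 2
Then p(x) = -7·L_0(x) - 24·L_1(x) - 49·L_2(x).
Expanding and collecting terms gives p(x) = -4x² + 3x + 3.
Evaluating at x = 7: p(7) = -172.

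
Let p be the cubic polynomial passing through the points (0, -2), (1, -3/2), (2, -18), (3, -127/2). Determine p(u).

p(u) = -2u^3 - (5/2)u^2 + 5u - 2

Write p(u) = au^3 + bu^2 + cu + d. Substituting each data point gives a linear system:
  d = -2
  a + b + c + d = -3/2
  8a + 4b + 2c + d = -18
  27a + 9b + 3c + d = -127/2
Solving the system yields a = -2, b = -5/2, c = 5, d = -2.
So p(u) = -2u^3 - (5/2)u^2 + 5u - 2.
Check: p(2) = -18. ✓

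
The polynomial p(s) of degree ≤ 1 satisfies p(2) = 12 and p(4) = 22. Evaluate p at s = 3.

Using the Lagrange interpolation formula with nodes 2, 4:
  L_0(s) = (s - 4) / -2
  L_1(s) = (s - 2) / 2
Then p(s) = 12·L_0(s) + 22·L_1(s).
Expanding and collecting terms gives p(s) = 5s + 2.
Evaluating at s = 3: p(3) = 17.

17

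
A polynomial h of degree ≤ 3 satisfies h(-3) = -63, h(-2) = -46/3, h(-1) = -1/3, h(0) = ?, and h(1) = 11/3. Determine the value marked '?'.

On equispaced nodes a degree-3 polynomial has vanishing fourth forward difference, so
  h(-3) - 4·h(-2) + 6·h(-1) - 4·h(0) + h(1) = 0.
Substituting the known values and solving for h(0):
  -4·h(0) = 0
  h(0) = 0.

0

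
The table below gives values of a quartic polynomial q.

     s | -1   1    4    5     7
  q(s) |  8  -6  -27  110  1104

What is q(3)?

-52

Using the Lagrange interpolation formula with nodes -1, 1, 4, 5, 7:
  L_0(s) = (s - 1)(s - 4)(s - 5)(s - 7) / 480
  L_1(s) = (s + 1)(s - 4)(s - 5)(s - 7) / -144
  L_2(s) = (s + 1)(s - 1)(s - 5)(s - 7) / 45
  L_3(s) = (s + 1)(s - 1)(s - 4)(s - 7) / -48
  L_4(s) = (s + 1)(s - 1)(s - 4)(s - 5) / 288
Then q(s) = 8·L_0(s) - 6·L_1(s) - 27·L_2(s) + 110·L_3(s) + 1104·L_4(s).
Expanding and collecting terms gives q(s) = s^4 - 3s^3 - 5s^2 - 4s + 5.
Evaluating at s = 3: q(3) = -52.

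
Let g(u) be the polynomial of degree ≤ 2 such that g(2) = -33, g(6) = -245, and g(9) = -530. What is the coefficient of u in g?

Write g(u) = au^2 + bu + c. Substituting each data point gives a linear system:
  4a + 2b + c = -33
  36a + 6b + c = -245
  81a + 9b + c = -530
Solving the system yields a = -6, b = -5, c = 1.
So g(u) = -6u² - 5u + 1.
The coefficient of u is -5.

-5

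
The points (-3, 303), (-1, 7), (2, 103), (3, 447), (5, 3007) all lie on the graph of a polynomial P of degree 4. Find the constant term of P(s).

Write P(s) = as^4 + bs^3 + cs^2 + ds + e. Substituting each data point gives a linear system:
  81a - 27b + 9c - 3d + e = 303
  a - b + c - d + e = 7
  16a + 8b + 4c + 2d + e = 103
  81a + 27b + 9c + 3d + e = 447
  625a + 125b + 25c + 5d + e = 3007
Solving the system yields a = 4, b = 3, c = 6, d = -3, e = -3.
So P(s) = 4s^4 + 3s^3 + 6s^2 - 3s - 3.
The constant term is -3.

-3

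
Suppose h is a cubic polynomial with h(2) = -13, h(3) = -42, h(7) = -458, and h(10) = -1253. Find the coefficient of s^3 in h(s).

Write h(s) = as^3 + bs^2 + cs + d. Substituting each data point gives a linear system:
  8a + 4b + 2c + d = -13
  27a + 9b + 3c + d = -42
  343a + 49b + 7c + d = -458
  1000a + 100b + 10c + d = -1253
Solving the system yields a = -1, b = -3, c = 5, d = -3.
So h(s) = -s³ - 3s² + 5s - 3.
The leading coefficient is -1.

-1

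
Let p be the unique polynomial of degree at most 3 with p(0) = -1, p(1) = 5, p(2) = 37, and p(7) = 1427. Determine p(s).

Write p(s) = as^3 + bs^2 + cs + d. Substituting each data point gives a linear system:
  d = -1
  a + b + c + d = 5
  8a + 4b + 2c + d = 37
  343a + 49b + 7c + d = 1427
Solving the system yields a = 4, b = 1, c = 1, d = -1.
So p(s) = 4s^3 + s^2 + s - 1.
Check: p(0) = -1. ✓

p(s) = 4s^3 + s^2 + s - 1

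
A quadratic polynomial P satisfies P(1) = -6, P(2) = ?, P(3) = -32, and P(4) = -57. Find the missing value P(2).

-15

On equispaced nodes a degree-2 polynomial has vanishing third forward difference, so
  - P(1) + 3·P(2) - 3·P(3) + P(4) = 0.
Substituting the known values and solving for P(2):
  3·P(2) = -45
  P(2) = -15.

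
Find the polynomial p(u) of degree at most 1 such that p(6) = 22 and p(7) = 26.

Write p(u) = au + b. Substituting each data point gives a linear system:
  6a + b = 22
  7a + b = 26
Solving the system yields a = 4, b = -2.
So p(u) = 4u - 2.
Check: p(6) = 22. ✓

p(u) = 4u - 2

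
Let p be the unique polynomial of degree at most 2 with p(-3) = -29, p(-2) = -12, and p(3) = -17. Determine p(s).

p(s) = -3s^2 + 2s + 4

Write p(s) = as^2 + bs + c. Substituting each data point gives a linear system:
  9a - 3b + c = -29
  4a - 2b + c = -12
  9a + 3b + c = -17
Solving the system yields a = -3, b = 2, c = 4.
So p(s) = -3s² + 2s + 4.
Check: p(3) = -17. ✓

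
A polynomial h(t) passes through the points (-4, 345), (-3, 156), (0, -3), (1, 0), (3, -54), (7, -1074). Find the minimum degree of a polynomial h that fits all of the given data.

3

Divided differences on the nodes -4, -3, 0, 1, 3, 7:
  order 0: 345  156  -3  0  -54  -1074
  order 1: -189  -53  3  -27  -255
  order 2: 34  14  -10  -38
  order 3: -4  -4  -4
  order 4: 0  0
  order 5: 0
The order-3 divided differences are all -4 (nonzero) and every higher order vanishes, so the data lies on a polynomial of degree exactly 3.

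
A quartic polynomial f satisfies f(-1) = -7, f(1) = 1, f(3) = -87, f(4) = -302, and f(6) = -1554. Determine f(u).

Write f(u) = au^4 + bu^3 + cu^2 + du + e. Substituting each data point gives a linear system:
  a - b + c - d + e = -7
  a + b + c + d + e = 1
  81a + 27b + 9c + 3d + e = -87
  256a + 64b + 16c + 4d + e = -302
  1296a + 216b + 36c + 6d + e = -1554
Solving the system yields a = -1, b = -2, c = 4, d = 6, e = -6.
So f(u) = -u^4 - 2u^3 + 4u^2 + 6u - 6.
Check: f(-1) = -7. ✓

f(u) = -u^4 - 2u^3 + 4u^2 + 6u - 6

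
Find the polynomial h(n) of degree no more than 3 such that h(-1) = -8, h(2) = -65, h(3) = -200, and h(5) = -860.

Using the Lagrange interpolation formula with nodes -1, 2, 3, 5:
  L_0(n) = (n - 2)(n - 3)(n - 5) / -72
  L_1(n) = (n + 1)(n - 3)(n - 5) / 9
  L_2(n) = (n + 1)(n - 2)(n - 5) / -8
  L_3(n) = (n + 1)(n - 2)(n - 3) / 36
Then h(n) = -8·L_0(n) - 65·L_1(n) - 200·L_2(n) - 860·L_3(n).
Expanding and collecting terms gives h(n) = -6n³ - 5n² + 4n - 5.
Check: h(-1) = -8. ✓

h(n) = -6n^3 - 5n^2 + 4n - 5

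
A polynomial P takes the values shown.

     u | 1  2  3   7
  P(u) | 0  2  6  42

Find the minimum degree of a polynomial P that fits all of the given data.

2

Divided differences on the nodes 1, 2, 3, 7:
  order 0: 0  2  6  42
  order 1: 2  4  9
  order 2: 1  1
  order 3: 0
The order-2 divided differences are all 1 (nonzero) and every higher order vanishes, so the data lies on a polynomial of degree exactly 2.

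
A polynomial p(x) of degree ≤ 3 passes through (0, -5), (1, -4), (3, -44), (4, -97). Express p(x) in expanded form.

p(x) = -x^3 - 3x^2 + 5x - 5

Write p(x) = ax^3 + bx^2 + cx + d. Substituting each data point gives a linear system:
  d = -5
  a + b + c + d = -4
  27a + 9b + 3c + d = -44
  64a + 16b + 4c + d = -97
Solving the system yields a = -1, b = -3, c = 5, d = -5.
So p(x) = -x³ - 3x² + 5x - 5.
Check: p(4) = -97. ✓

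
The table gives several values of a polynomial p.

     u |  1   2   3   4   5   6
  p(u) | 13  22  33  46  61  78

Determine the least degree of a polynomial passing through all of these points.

2

Forward differences of the values at u = 1, 2, 3, 4, 5, 6:
  p  : 13  22  33  46  61  78
  Δ  : 9  11  13  15  17
  Δ^2: 2  2  2  2
  Δ^3: 0  0  0
  Δ^4: 0  0
  Δ^5: 0
The second differences are constant (2) and nonzero, while all higher differences vanish, so the minimal degree is 2.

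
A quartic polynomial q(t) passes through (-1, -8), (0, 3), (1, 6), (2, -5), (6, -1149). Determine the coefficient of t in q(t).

6

Write q(t) = at^4 + bt^3 + ct^2 + dt + e. Substituting each data point gives a linear system:
  a - b + c - d + e = -8
  e = 3
  a + b + c + d + e = 6
  16a + 8b + 4c + 2d + e = -5
  1296a + 216b + 36c + 6d + e = -1149
Solving the system yields a = -1, b = 1, c = -3, d = 6, e = 3.
So q(t) = -t⁴ + t³ - 3t² + 6t + 3.
The coefficient of t is 6.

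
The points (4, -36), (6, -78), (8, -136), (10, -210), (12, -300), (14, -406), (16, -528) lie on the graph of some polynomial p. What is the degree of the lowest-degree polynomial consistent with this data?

2

Forward differences of the values at n = 4, 6, 8, 10, 12, 14, 16:
  p  : -36  -78  -136  -210  -300  -406  -528
  Δ  : -42  -58  -74  -90  -106  -122
  Δ^2: -16  -16  -16  -16  -16
  Δ^3: 0  0  0  0
  Δ^4: 0  0  0
  Δ^5: 0  0
  Δ^6: 0
The second differences are constant (-16) and nonzero, while all higher differences vanish, so the minimal degree is 2.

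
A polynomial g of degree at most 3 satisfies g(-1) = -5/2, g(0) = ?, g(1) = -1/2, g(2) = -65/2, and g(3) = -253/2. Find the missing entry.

-1/2

The 4 known points determine the degree-3 polynomial uniquely.
Write g(t) = at^3 + bt^2 + ct + d. Substituting each data point gives a linear system:
  -a + b - c + d = -5/2
  a + b + c + d = -1/2
  8a + 4b + 2c + d = -65/2
  27a + 9b + 3c + d = -253/2
Solving the system yields a = -5, b = -1, c = 6, d = -1/2.
So g(t) = -5t^3 - t^2 + 6t - 1/2.
Then g(0) = -1/2.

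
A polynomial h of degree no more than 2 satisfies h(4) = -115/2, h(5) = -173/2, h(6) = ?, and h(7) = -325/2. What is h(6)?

-243/2

On equispaced nodes a degree-2 polynomial has vanishing third forward difference, so
  - h(4) + 3·h(5) - 3·h(6) + h(7) = 0.
Substituting the known values and solving for h(6):
  -3·h(6) = 729/2
  h(6) = -243/2.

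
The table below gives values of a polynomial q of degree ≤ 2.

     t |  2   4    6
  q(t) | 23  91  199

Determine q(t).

q(t) = 5t^2 + 4t - 5

Using the Lagrange interpolation formula with nodes 2, 4, 6:
  L_0(t) = (t - 4)(t - 6) / 8
  L_1(t) = (t - 2)(t - 6) / -4
  L_2(t) = (t - 2)(t - 4) / 8
Then q(t) = 23·L_0(t) + 91·L_1(t) + 199·L_2(t).
Expanding and collecting terms gives q(t) = 5t^2 + 4t - 5.
Check: q(6) = 199. ✓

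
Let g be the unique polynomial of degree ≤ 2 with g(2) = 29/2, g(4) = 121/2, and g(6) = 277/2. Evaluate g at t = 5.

191/2

Forward differences of the values at t = 2, 4, 6:
  g  : 29/2  121/2  277/2
  Δ  : 46  78
  Δ^2: 32
The second differences are constant, confirming degree 2.
Interpolating (Newton forward form) and evaluating at t = 5 gives g(5) = 191/2.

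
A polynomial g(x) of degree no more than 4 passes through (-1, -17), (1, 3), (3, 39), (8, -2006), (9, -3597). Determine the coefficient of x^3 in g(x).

Write g(x) = ax^4 + bx^3 + cx^2 + dx + e. Substituting each data point gives a linear system:
  a - b + c - d + e = -17
  a + b + c + d + e = 3
  81a + 27b + 9c + 3d + e = 39
  4096a + 512b + 64c + 8d + e = -2006
  6561a + 729b + 81c + 9d + e = -3597
Solving the system yields a = -1, b = 4, c = 0, d = 6, e = -6.
So g(x) = -x^4 + 4x^3 + 6x - 6.
The coefficient of x^3 is 4.

4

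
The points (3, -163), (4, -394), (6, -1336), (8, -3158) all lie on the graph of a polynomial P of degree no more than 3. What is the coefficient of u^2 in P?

-2

Write P(u) = au^3 + bu^2 + cu + d. Substituting each data point gives a linear system:
  27a + 9b + 3c + d = -163
  64a + 16b + 4c + d = -394
  216a + 36b + 6c + d = -1336
  512a + 64b + 8c + d = -3158
Solving the system yields a = -6, b = -2, c = 5, d = 2.
So P(u) = -6u^3 - 2u^2 + 5u + 2.
The coefficient of u^2 is -2.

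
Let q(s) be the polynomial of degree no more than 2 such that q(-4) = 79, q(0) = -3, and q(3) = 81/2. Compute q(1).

Using the Lagrange interpolation formula with nodes -4, 0, 3:
  L_0(s) = s(s - 3) / 28
  L_1(s) = (s + 4)(s - 3) / -12
  L_2(s) = (s + 4)s / 21
Then q(s) = 79·L_0(s) - 3·L_1(s) + 81/2·L_2(s).
Expanding and collecting terms gives q(s) = 5s^2 - (1/2)s - 3.
Evaluating at s = 1: q(1) = 3/2.

3/2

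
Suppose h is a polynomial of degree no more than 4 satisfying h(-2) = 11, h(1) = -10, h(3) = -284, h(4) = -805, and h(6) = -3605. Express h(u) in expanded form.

Write h(u) = au^4 + bu^3 + cu^2 + du + e. Substituting each data point gives a linear system:
  16a - 8b + 4c - 2d + e = 11
  a + b + c + d + e = -10
  81a + 27b + 9c + 3d + e = -284
  256a + 64b + 16c + 4d + e = -805
  1296a + 216b + 36c + 6d + e = -3605
Solving the system yields a = -2, b = -5, c = 2, d = 0, e = -5.
So h(u) = -2u^4 - 5u^3 + 2u^2 - 5.
Check: h(1) = -10. ✓

h(u) = -2u^4 - 5u^3 + 2u^2 - 5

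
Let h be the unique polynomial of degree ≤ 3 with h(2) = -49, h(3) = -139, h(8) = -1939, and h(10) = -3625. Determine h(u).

Write h(u) = au^3 + bu^2 + cu + d. Substituting each data point gives a linear system:
  8a + 4b + 2c + d = -49
  27a + 9b + 3c + d = -139
  512a + 64b + 8c + d = -1939
  1000a + 100b + 10c + d = -3625
Solving the system yields a = -3, b = -6, c = -3, d = 5.
So h(u) = -3u^3 - 6u^2 - 3u + 5.
Check: h(2) = -49. ✓

h(u) = -3u^3 - 6u^2 - 3u + 5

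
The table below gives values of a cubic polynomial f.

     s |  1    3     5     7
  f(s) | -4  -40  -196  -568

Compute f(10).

-1741

Write f(s) = as^3 + bs^2 + cs + d. Substituting each data point gives a linear system:
  a + b + c + d = -4
  27a + 9b + 3c + d = -40
  125a + 25b + 5c + d = -196
  343a + 49b + 7c + d = -568
Solving the system yields a = -2, b = 3, c = -4, d = -1.
So f(s) = -2s³ + 3s² - 4s - 1.
Then f(10) = -1741.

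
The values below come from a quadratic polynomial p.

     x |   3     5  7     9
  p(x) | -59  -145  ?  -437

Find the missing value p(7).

-271

On equispaced nodes a degree-2 polynomial has vanishing third forward difference, so
  - p(3) + 3·p(5) - 3·p(7) + p(9) = 0.
Substituting the known values and solving for p(7):
  -3·p(7) = 813
  p(7) = -271.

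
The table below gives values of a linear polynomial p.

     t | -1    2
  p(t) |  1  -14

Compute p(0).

-4

Using the Lagrange interpolation formula with nodes -1, 2:
  L_0(t) = (t - 2) / -3
  L_1(t) = (t + 1) / 3
Then p(t) = 1·L_0(t) - 14·L_1(t).
Expanding and collecting terms gives p(t) = -5t - 4.
Evaluating at t = 0: p(0) = -4.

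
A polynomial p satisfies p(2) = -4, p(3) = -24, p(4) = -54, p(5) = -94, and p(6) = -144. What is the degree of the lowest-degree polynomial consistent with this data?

2

Forward differences of the values at u = 2, 3, 4, 5, 6:
  p  : -4  -24  -54  -94  -144
  Δ  : -20  -30  -40  -50
  Δ^2: -10  -10  -10
  Δ^3: 0  0
  Δ^4: 0
The second differences are constant (-10) and nonzero, while all higher differences vanish, so the minimal degree is 2.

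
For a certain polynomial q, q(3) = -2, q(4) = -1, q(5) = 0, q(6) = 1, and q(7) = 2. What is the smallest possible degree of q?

Forward differences of the values at t = 3, 4, 5, 6, 7:
  q  : -2  -1  0  1  2
  Δ  : 1  1  1  1
  Δ^2: 0  0  0
  Δ^3: 0  0
  Δ^4: 0
The first differences are constant (1) and nonzero, while all higher differences vanish, so the minimal degree is 1.

1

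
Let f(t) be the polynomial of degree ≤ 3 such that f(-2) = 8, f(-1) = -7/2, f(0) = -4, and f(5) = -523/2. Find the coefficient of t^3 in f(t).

Write f(t) = at^3 + bt^2 + ct + d. Substituting each data point gives a linear system:
  -8a + 4b - 2c + d = 8
  -a + b - c + d = -7/2
  d = -4
  125a + 25b + 5c + d = -523/2
Solving the system yields a = -2, b = -1/2, c = 1, d = -4.
So f(t) = -2t³ - (1/2)t² + t - 4.
The leading coefficient is -2.

-2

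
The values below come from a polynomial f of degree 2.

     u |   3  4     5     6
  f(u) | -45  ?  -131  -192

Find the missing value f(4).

The 3 known points determine the degree-2 polynomial uniquely.
Write f(u) = au^2 + bu + c. Substituting each data point gives a linear system:
  9a + 3b + c = -45
  25a + 5b + c = -131
  36a + 6b + c = -192
Solving the system yields a = -6, b = 5, c = -6.
So f(u) = -6u² + 5u - 6.
Then f(4) = -82.

-82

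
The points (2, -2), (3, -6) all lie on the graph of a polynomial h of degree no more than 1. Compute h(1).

Using the Lagrange interpolation formula with nodes 2, 3:
  L_0(s) = (s - 3) / -1
  L_1(s) = (s - 2) / 1
Then h(s) = -2·L_0(s) - 6·L_1(s).
Expanding and collecting terms gives h(s) = -4s + 6.
Evaluating at s = 1: h(1) = 2.

2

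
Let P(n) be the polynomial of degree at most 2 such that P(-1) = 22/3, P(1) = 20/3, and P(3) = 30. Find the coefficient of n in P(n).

-1/3

Write P(n) = an^2 + bn + c. Substituting each data point gives a linear system:
  a - b + c = 22/3
  a + b + c = 20/3
  9a + 3b + c = 30
Solving the system yields a = 3, b = -1/3, c = 4.
So P(n) = 3n^2 - (1/3)n + 4.
The coefficient of n is -1/3.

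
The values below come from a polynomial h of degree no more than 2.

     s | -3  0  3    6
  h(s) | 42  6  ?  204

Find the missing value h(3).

60

The 3 known points determine the degree-2 polynomial uniquely.
Write h(s) = as^2 + bs + c. Substituting each data point gives a linear system:
  9a - 3b + c = 42
  c = 6
  36a + 6b + c = 204
Solving the system yields a = 5, b = 3, c = 6.
So h(s) = 5s² + 3s + 6.
Then h(3) = 60.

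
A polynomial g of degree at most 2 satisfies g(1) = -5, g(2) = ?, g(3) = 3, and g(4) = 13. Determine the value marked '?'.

-3

On equispaced nodes a degree-2 polynomial has vanishing third forward difference, so
  - g(1) + 3·g(2) - 3·g(3) + g(4) = 0.
Substituting the known values and solving for g(2):
  3·g(2) = -9
  g(2) = -3.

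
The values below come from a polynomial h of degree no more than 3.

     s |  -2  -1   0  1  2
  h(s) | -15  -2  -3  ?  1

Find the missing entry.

-6

On equispaced nodes a degree-3 polynomial has vanishing fourth forward difference, so
  h(-2) - 4·h(-1) + 6·h(0) - 4·h(1) + h(2) = 0.
Substituting the known values and solving for h(1):
  -4·h(1) = 24
  h(1) = -6.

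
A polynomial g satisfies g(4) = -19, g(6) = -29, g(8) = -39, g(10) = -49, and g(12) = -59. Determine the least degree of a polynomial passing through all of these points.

1

Forward differences of the values at n = 4, 6, 8, 10, 12:
  g  : -19  -29  -39  -49  -59
  Δ  : -10  -10  -10  -10
  Δ^2: 0  0  0
  Δ^3: 0  0
  Δ^4: 0
The first differences are constant (-10) and nonzero, while all higher differences vanish, so the minimal degree is 1.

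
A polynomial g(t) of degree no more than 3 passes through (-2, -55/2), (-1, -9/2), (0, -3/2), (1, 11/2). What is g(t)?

g(t) = 4t^3 + 2t^2 + t - 3/2

Using the Lagrange interpolation formula with nodes -2, -1, 0, 1:
  L_0(t) = (t + 1)t(t - 1) / -6
  L_1(t) = (t + 2)t(t - 1) / 2
  L_2(t) = (t + 2)(t + 1)(t - 1) / -2
  L_3(t) = (t + 2)(t + 1)t / 6
Then g(t) = -55/2·L_0(t) - 9/2·L_1(t) - 3/2·L_2(t) + 11/2·L_3(t).
Expanding and collecting terms gives g(t) = 4t^3 + 2t^2 + t - 3/2.
Check: g(-1) = -9/2. ✓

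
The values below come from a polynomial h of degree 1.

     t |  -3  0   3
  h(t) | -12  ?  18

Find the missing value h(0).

The 2 known points determine the degree-1 polynomial uniquely.
Write h(t) = at + b. Substituting each data point gives a linear system:
  -3a + b = -12
  3a + b = 18
Solving the system yields a = 5, b = 3.
So h(t) = 5t + 3.
Then h(0) = 3.

3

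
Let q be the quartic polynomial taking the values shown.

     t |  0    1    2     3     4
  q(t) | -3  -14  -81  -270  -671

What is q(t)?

q(t) = -t^4 - 5t^3 - 6t^2 + t - 3

Using the Lagrange interpolation formula with nodes 0, 1, 2, 3, 4:
  L_0(t) = (t - 1)(t - 2)(t - 3)(t - 4) / 24
  L_1(t) = t(t - 2)(t - 3)(t - 4) / -6
  L_2(t) = t(t - 1)(t - 3)(t - 4) / 4
  L_3(t) = t(t - 1)(t - 2)(t - 4) / -6
  L_4(t) = t(t - 1)(t - 2)(t - 3) / 24
Then q(t) = -3·L_0(t) - 14·L_1(t) - 81·L_2(t) - 270·L_3(t) - 671·L_4(t).
Expanding and collecting terms gives q(t) = -t^4 - 5t^3 - 6t^2 + t - 3.
Check: q(4) = -671. ✓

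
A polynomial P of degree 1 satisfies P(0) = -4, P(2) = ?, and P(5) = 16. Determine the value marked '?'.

The 2 known points determine the degree-1 polynomial uniquely.
Write P(t) = at + b. Substituting each data point gives a linear system:
  b = -4
  5a + b = 16
Solving the system yields a = 4, b = -4.
So P(t) = 4t - 4.
Then P(2) = 4.

4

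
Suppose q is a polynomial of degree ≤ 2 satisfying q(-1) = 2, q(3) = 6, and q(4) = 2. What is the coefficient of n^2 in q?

Write q(n) = an^2 + bn + c. Substituting each data point gives a linear system:
  a - b + c = 2
  9a + 3b + c = 6
  16a + 4b + c = 2
Solving the system yields a = -1, b = 3, c = 6.
So q(n) = -n^2 + 3n + 6.
The leading coefficient is -1.

-1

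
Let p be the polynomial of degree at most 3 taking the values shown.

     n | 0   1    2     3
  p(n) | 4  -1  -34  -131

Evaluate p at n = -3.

Forward differences of the values at n = 0, 1, 2, 3:
  p  : 4  -1  -34  -131
  Δ  : -5  -33  -97
  Δ^2: -28  -64
  Δ^3: -36
The third differences are constant, confirming degree 3.
Interpolating (Newton forward form) and evaluating at n = -3 gives p(-3) = 211.

211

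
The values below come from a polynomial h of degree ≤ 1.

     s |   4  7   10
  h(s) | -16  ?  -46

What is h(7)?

-31

The 2 known points determine the degree-1 polynomial uniquely.
Write h(s) = as + b. Substituting each data point gives a linear system:
  4a + b = -16
  10a + b = -46
Solving the system yields a = -5, b = 4.
So h(s) = -5s + 4.
Then h(7) = -31.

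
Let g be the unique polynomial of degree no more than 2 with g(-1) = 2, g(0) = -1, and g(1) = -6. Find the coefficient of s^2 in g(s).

-1

Write g(s) = as^2 + bs + c. Substituting each data point gives a linear system:
  a - b + c = 2
  c = -1
  a + b + c = -6
Solving the system yields a = -1, b = -4, c = -1.
So g(s) = -s² - 4s - 1.
The leading coefficient is -1.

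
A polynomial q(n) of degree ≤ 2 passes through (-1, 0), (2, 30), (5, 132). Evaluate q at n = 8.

306

Using the Lagrange interpolation formula with nodes -1, 2, 5:
  L_0(n) = (n - 2)(n - 5) / 18
  L_1(n) = (n + 1)(n - 5) / -9
  L_2(n) = (n + 1)(n - 2) / 18
Then q(n) = 0·L_0(n) + 30·L_1(n) + 132·L_2(n).
Expanding and collecting terms gives q(n) = 4n^2 + 6n + 2.
Evaluating at n = 8: q(8) = 306.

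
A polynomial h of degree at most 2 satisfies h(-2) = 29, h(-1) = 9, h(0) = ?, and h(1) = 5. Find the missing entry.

1

On equispaced nodes a degree-2 polynomial has vanishing third forward difference, so
  - h(-2) + 3·h(-1) - 3·h(0) + h(1) = 0.
Substituting the known values and solving for h(0):
  -3·h(0) = -3
  h(0) = 1.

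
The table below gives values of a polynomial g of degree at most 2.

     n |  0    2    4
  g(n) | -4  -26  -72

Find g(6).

Using the Lagrange interpolation formula with nodes 0, 2, 4:
  L_0(n) = (n - 2)(n - 4) / 8
  L_1(n) = n(n - 4) / -4
  L_2(n) = n(n - 2) / 8
Then g(n) = -4·L_0(n) - 26·L_1(n) - 72·L_2(n).
Expanding and collecting terms gives g(n) = -3n² - 5n - 4.
Evaluating at n = 6: g(6) = -142.

-142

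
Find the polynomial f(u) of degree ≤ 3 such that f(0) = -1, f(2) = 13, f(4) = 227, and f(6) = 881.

Write f(u) = au^3 + bu^2 + cu + d. Substituting each data point gives a linear system:
  d = -1
  8a + 4b + 2c + d = 13
  64a + 16b + 4c + d = 227
  216a + 36b + 6c + d = 881
Solving the system yields a = 5, b = -5, c = -3, d = -1.
So f(u) = 5u^3 - 5u^2 - 3u - 1.
Check: f(4) = 227. ✓

f(u) = 5u^3 - 5u^2 - 3u - 1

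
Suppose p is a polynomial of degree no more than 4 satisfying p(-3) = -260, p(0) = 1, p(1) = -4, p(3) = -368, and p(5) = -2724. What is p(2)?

Write p(n) = an^4 + bn^3 + cn^2 + dn + e. Substituting each data point gives a linear system:
  81a - 27b + 9c - 3d + e = -260
  e = 1
  a + b + c + d + e = -4
  81a + 27b + 9c + 3d + e = -368
  625a + 125b + 25c + 5d + e = -2724
Solving the system yields a = -4, b = -2, c = 1, d = 0, e = 1.
So p(n) = -4n^4 - 2n^3 + n^2 + 1.
Then p(2) = -75.

-75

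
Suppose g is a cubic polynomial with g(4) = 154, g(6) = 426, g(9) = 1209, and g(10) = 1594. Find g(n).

Using the Lagrange interpolation formula with nodes 4, 6, 9, 10:
  L_0(n) = (n - 6)(n - 9)(n - 10) / -60
  L_1(n) = (n - 4)(n - 9)(n - 10) / 24
  L_2(n) = (n - 4)(n - 6)(n - 10) / -15
  L_3(n) = (n - 4)(n - 6)(n - 9) / 24
Then g(n) = 154·L_0(n) + 426·L_1(n) + 1209·L_2(n) + 1594·L_3(n).
Expanding and collecting terms gives g(n) = n^3 + 6n^2 - 6.
Check: g(9) = 1209. ✓

g(n) = n^3 + 6n^2 - 6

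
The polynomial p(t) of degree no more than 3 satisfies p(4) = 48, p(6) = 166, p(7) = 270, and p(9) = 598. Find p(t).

p(t) = t^3 - 2t^2 + 3t + 4

Write p(t) = at^3 + bt^2 + ct + d. Substituting each data point gives a linear system:
  64a + 16b + 4c + d = 48
  216a + 36b + 6c + d = 166
  343a + 49b + 7c + d = 270
  729a + 81b + 9c + d = 598
Solving the system yields a = 1, b = -2, c = 3, d = 4.
So p(t) = t^3 - 2t^2 + 3t + 4.
Check: p(9) = 598. ✓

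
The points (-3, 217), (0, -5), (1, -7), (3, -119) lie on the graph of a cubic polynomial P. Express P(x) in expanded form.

Using the Lagrange interpolation formula with nodes -3, 0, 1, 3:
  L_0(x) = x(x - 1)(x - 3) / -72
  L_1(x) = (x + 3)(x - 1)(x - 3) / 9
  L_2(x) = (x + 3)x(x - 3) / -8
  L_3(x) = (x + 3)x(x - 1) / 36
Then P(x) = 217·L_0(x) - 5·L_1(x) - 7·L_2(x) - 119·L_3(x).
Expanding and collecting terms gives P(x) = -6x³ + 6x² - 2x - 5.
Check: P(0) = -5. ✓

P(x) = -6x^3 + 6x^2 - 2x - 5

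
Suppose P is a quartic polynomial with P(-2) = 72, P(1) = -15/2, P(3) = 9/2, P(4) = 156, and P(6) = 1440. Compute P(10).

14820

Using the Lagrange interpolation formula with nodes -2, 1, 3, 4, 6:
  L_0(s) = (s - 1)(s - 3)(s - 4)(s - 6) / 720
  L_1(s) = (s + 2)(s - 3)(s - 4)(s - 6) / -90
  L_2(s) = (s + 2)(s - 1)(s - 4)(s - 6) / 30
  L_3(s) = (s + 2)(s - 1)(s - 3)(s - 6) / -36
  L_4(s) = (s + 2)(s - 1)(s - 3)(s - 4) / 240
Then P(s) = 72·L_0(s) - 15/2·L_1(s) + 9/2·L_2(s) + 156·L_3(s) + 1440·L_4(s).
Expanding and collecting terms gives P(s) = 2s⁴ - 5s³ - (3/2)s² - 3s.
Evaluating at s = 10: P(10) = 14820.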